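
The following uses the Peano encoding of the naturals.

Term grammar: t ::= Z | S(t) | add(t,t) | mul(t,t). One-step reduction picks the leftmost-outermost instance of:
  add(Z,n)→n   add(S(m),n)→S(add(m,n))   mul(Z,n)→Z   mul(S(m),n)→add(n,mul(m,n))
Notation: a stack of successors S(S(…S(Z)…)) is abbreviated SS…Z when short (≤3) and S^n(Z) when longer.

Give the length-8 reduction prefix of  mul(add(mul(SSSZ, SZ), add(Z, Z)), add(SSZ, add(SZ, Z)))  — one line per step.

  start: mul(add(mul(SSSZ, SZ), add(Z, Z)), add(SSZ, add(SZ, Z)))
  step 1: mul(add(add(SZ, mul(SSZ, SZ)), add(Z, Z)), add(SSZ, add(SZ, Z)))
  step 2: mul(add(S(add(Z, mul(SSZ, SZ))), add(Z, Z)), add(SSZ, add(SZ, Z)))
  step 3: mul(S(add(add(Z, mul(SSZ, SZ)), add(Z, Z))), add(SSZ, add(SZ, Z)))
  step 4: add(add(SSZ, add(SZ, Z)), mul(add(add(Z, mul(SSZ, SZ)), add(Z, Z)), add(SSZ, add(SZ, Z))))
  step 5: add(S(add(SZ, add(SZ, Z))), mul(add(add(Z, mul(SSZ, SZ)), add(Z, Z)), add(SSZ, add(SZ, Z))))
  step 6: S(add(add(SZ, add(SZ, Z)), mul(add(add(Z, mul(SSZ, SZ)), add(Z, Z)), add(SSZ, add(SZ, Z)))))
  step 7: S(add(S(add(Z, add(SZ, Z))), mul(add(add(Z, mul(SSZ, SZ)), add(Z, Z)), add(SSZ, add(SZ, Z)))))
  step 8: S(S(add(add(Z, add(SZ, Z)), mul(add(add(Z, mul(SSZ, SZ)), add(Z, Z)), add(SSZ, add(SZ, Z))))))

Answer: after 8 steps: S(S(add(add(Z, add(SZ, Z)), mul(add(add(Z, mul(SSZ, SZ)), add(Z, Z)), add(SSZ, add(SZ, Z))))))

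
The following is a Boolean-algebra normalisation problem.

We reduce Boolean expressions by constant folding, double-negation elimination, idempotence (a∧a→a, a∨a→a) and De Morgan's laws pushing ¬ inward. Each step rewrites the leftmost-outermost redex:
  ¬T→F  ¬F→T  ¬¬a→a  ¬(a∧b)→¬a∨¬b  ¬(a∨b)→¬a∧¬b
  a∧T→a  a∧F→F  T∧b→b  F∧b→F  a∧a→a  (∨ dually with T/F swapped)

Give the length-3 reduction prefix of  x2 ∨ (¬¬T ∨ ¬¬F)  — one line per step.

  start: x2 ∨ (¬¬T ∨ ¬¬F)
  →1  x2 ∨ (T ∨ ¬¬F)
  →2  x2 ∨ T
  →3  T

Answer: after 3 steps: T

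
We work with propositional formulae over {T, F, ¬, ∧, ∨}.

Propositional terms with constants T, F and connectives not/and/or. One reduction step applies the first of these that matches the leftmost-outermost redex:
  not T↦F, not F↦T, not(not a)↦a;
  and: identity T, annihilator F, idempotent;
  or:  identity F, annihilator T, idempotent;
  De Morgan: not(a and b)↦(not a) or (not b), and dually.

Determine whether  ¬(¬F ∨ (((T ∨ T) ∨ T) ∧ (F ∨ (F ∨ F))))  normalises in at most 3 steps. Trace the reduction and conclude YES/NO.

  start: ¬(¬F ∨ (((T ∨ T) ∨ T) ∧ (F ∨ (F ∨ F))))
  step 1: ¬¬F ∧ ¬(((T ∨ T) ∨ T) ∧ (F ∨ (F ∨ F)))
  step 2: F ∧ ¬(((T ∨ T) ∨ T) ∧ (F ∨ (F ∨ F)))
  step 3: F

Answer: YES — reaches normal form F in 3 ≤ 3 steps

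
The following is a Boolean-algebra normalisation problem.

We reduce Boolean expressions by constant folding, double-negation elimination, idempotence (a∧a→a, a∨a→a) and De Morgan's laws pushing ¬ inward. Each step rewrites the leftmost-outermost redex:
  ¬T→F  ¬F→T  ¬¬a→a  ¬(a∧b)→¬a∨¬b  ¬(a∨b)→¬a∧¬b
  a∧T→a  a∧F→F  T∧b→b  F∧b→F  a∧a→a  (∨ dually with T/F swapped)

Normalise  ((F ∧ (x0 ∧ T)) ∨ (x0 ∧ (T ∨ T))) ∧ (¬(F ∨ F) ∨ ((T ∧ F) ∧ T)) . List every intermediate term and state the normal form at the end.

  start: ((F ∧ (x0 ∧ T)) ∨ (x0 ∧ (T ∨ T))) ∧ (¬(F ∨ F) ∨ ((T ∧ F) ∧ T))
  →1  (F ∨ (x0 ∧ (T ∨ T))) ∧ (¬(F ∨ F) ∨ ((T ∧ F) ∧ T))
  →2  (x0 ∧ (T ∨ T)) ∧ (¬(F ∨ F) ∨ ((T ∧ F) ∧ T))
  →3  (x0 ∧ T) ∧ (¬(F ∨ F) ∨ ((T ∧ F) ∧ T))
  →4  x0 ∧ (¬(F ∨ F) ∨ ((T ∧ F) ∧ T))
  →5  x0 ∧ ((¬F ∧ ¬F) ∨ ((T ∧ F) ∧ T))
  →6  x0 ∧ (¬F ∨ ((T ∧ F) ∧ T))
  →7  x0 ∧ (T ∨ ((T ∧ F) ∧ T))
  →8  x0 ∧ T
  →9  x0

Answer: normal form = x0  (in 9 steps)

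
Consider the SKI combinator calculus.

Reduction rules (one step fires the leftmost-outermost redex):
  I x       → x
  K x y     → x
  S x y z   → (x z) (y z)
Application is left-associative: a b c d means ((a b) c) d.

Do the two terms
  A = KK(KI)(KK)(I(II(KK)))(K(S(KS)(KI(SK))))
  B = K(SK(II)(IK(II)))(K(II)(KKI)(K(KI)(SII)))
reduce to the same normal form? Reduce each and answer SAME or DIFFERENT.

Term A:
  start: KK(KI)(KK)(I(II(KK)))(K(S(KS)(KI(SK))))
  [1] K(KK)(I(II(KK)))(K(S(KS)(KI(SK))))
  [2] KK(K(S(KS)(KI(SK))))
  [3] K

Term B:
  start: K(SK(II)(IK(II)))(K(II)(KKI)(K(KI)(SII)))
  [1] SK(II)(IK(II))
  [2] K(IK(II))(II(IK(II)))
  [3] IK(II)
  [4] K(II)
  [5] KI

Answer: DIFFERENT — A ⇓ K, B ⇓ KI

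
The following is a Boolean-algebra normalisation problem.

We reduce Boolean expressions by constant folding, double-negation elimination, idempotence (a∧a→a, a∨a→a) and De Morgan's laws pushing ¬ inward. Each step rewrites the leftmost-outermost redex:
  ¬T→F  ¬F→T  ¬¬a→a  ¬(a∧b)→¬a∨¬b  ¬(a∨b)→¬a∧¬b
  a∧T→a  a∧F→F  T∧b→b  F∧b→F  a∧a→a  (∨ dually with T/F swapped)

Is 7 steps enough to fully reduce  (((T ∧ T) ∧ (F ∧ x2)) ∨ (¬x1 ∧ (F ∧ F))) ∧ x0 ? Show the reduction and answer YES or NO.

Answer: YES — reaches normal form F in 7 ≤ 7 steps

Reduction:
  start: (((T ∧ T) ∧ (F ∧ x2)) ∨ (¬x1 ∧ (F ∧ F))) ∧ x0
  step 1: ((T ∧ (F ∧ x2)) ∨ (¬x1 ∧ (F ∧ F))) ∧ x0
  step 2: ((F ∧ x2) ∨ (¬x1 ∧ (F ∧ F))) ∧ x0
  step 3: (F ∨ (¬x1 ∧ (F ∧ F))) ∧ x0
  step 4: (¬x1 ∧ (F ∧ F)) ∧ x0
  step 5: (¬x1 ∧ F) ∧ x0
  step 6: F ∧ x0
  step 7: F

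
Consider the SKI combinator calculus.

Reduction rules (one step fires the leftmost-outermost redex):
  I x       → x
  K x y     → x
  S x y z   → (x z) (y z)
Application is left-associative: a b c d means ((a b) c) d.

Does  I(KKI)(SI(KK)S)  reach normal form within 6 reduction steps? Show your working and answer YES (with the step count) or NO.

  start: I(KKI)(SI(KK)S)
  step 1: KKI(SI(KK)S)
  step 2: K(SI(KK)S)
  step 3: K(IS(KKS))
  step 4: K(S(KKS))
  step 5: K(SK)

Answer: YES — reaches normal form K(SK) in 5 ≤ 6 steps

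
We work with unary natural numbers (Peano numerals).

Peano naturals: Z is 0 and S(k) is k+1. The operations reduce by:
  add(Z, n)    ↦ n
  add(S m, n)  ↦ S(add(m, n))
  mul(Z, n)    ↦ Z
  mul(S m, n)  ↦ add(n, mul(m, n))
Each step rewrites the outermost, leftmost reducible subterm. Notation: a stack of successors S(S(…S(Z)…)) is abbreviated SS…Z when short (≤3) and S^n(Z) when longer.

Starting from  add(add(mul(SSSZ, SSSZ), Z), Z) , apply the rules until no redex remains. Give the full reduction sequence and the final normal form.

Answer: normal form = S^9(Z)  (in 36 steps)

Derivation:
  start: add(add(mul(SSSZ, SSSZ), Z), Z)
  step 1: add(add(add(SSSZ, mul(SSZ, SSSZ)), Z), Z)
  step 2: add(add(S(add(SSZ, mul(SSZ, SSSZ))), Z), Z)
  step 3: add(S(add(add(SSZ, mul(SSZ, SSSZ)), Z)), Z)
  step 4: S(add(add(add(SSZ, mul(SSZ, SSSZ)), Z), Z))
  step 5: S(add(add(S(add(SZ, mul(SSZ, SSSZ))), Z), Z))
  step 6: S(add(S(add(add(SZ, mul(SSZ, SSSZ)), Z)), Z))
  step 7: S(S(add(add(add(SZ, mul(SSZ, SSSZ)), Z), Z)))
  step 8: S(S(add(add(S(add(Z, mul(SSZ, SSSZ))), Z), Z)))
  step 9: S(S(add(S(add(add(Z, mul(SSZ, SSSZ)), Z)), Z)))
  step 10: S(S(S(add(add(add(Z, mul(SSZ, SSSZ)), Z), Z))))
  step 11: S(S(S(add(add(mul(SSZ, SSSZ), Z), Z))))
  step 12: S(S(S(add(add(add(SSSZ, mul(SZ, SSSZ)), Z), Z))))
  step 13: S(S(S(add(add(S(add(SSZ, mul(SZ, SSSZ))), Z), Z))))
  step 14: S(S(S(add(S(add(add(SSZ, mul(SZ, SSSZ)), Z)), Z))))
  step 15: S(S(S(S(add(add(add(SSZ, mul(SZ, SSSZ)), Z), Z)))))
  step 16: S(S(S(S(add(add(S(add(SZ, mul(SZ, SSSZ))), Z), Z)))))
  step 17: S(S(S(S(add(S(add(add(SZ, mul(SZ, SSSZ)), Z)), Z)))))
  step 18: S(S(S(S(S(add(add(add(SZ, mul(SZ, SSSZ)), Z), Z))))))
  step 19: S(S(S(S(S(add(add(S(add(Z, mul(SZ, SSSZ))), Z), Z))))))
  step 20: S(S(S(S(S(add(S(add(add(Z, mul(SZ, SSSZ)), Z)), Z))))))
  step 21: S(S(S(S(S(S(add(add(add(Z, mul(SZ, SSSZ)), Z), Z)))))))
  step 22: S(S(S(S(S(S(add(add(mul(SZ, SSSZ), Z), Z)))))))
  step 23: S(S(S(S(S(S(add(add(add(SSSZ, mul(Z, SSSZ)), Z), Z)))))))
  step 24: S(S(S(S(S(S(add(add(S(add(SSZ, mul(Z, SSSZ))), Z), Z)))))))
  step 25: S(S(S(S(S(S(add(S(add(add(SSZ, mul(Z, SSSZ)), Z)), Z)))))))
  step 26: S(S(S(S(S(S(S(add(add(add(SSZ, mul(Z, SSSZ)), Z), Z))))))))
  step 27: S(S(S(S(S(S(S(add(add(S(add(SZ, mul(Z, SSSZ))), Z), Z))))))))
  step 28: S(S(S(S(S(S(S(add(S(add(add(SZ, mul(Z, SSSZ)), Z)), Z))))))))
  step 29: S(S(S(S(S(S(S(S(add(add(add(SZ, mul(Z, SSSZ)), Z), Z)))))))))
  step 30: S(S(S(S(S(S(S(S(add(add(S(add(Z, mul(Z, SSSZ))), Z), Z)))))))))
  step 31: S(S(S(S(S(S(S(S(add(S(add(add(Z, mul(Z, SSSZ)), Z)), Z)))))))))
  step 32: S(S(S(S(S(S(S(S(S(add(add(add(Z, mul(Z, SSSZ)), Z), Z))))))))))
  step 33: S(S(S(S(S(S(S(S(S(add(add(mul(Z, SSSZ), Z), Z))))))))))
  step 34: S(S(S(S(S(S(S(S(S(add(add(Z, Z), Z))))))))))
  step 35: S(S(S(S(S(S(S(S(S(add(Z, Z))))))))))
  step 36: S^9(Z)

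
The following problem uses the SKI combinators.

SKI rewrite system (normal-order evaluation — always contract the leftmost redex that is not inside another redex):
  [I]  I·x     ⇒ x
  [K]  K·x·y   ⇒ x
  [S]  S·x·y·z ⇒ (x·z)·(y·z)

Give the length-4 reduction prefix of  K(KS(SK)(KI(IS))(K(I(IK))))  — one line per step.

Answer: after 4 steps: K(SI(KK))

Reduction:
  start: K(KS(SK)(KI(IS))(K(I(IK))))
  step 1: K(S(KI(IS))(K(I(IK))))
  step 2: K(SI(K(I(IK))))
  step 3: K(SI(K(IK)))
  step 4: K(SI(KK))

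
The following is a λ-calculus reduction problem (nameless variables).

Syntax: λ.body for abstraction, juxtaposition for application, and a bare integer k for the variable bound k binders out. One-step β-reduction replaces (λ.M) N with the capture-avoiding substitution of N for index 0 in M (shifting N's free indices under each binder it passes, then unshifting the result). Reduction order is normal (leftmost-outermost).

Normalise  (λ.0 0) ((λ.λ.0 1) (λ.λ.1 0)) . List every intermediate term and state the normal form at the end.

  start: (λ.0 0) ((λ.λ.0 1) (λ.λ.1 0))
  step 1: (λ.λ.0 1) (λ.λ.1 0) ((λ.λ.0 1) (λ.λ.1 0))
  step 2: (λ.0 (λ.λ.1 0)) ((λ.λ.0 1) (λ.λ.1 0))
  step 3: (λ.λ.0 1) (λ.λ.1 0) (λ.λ.1 0)
  step 4: (λ.0 (λ.λ.1 0)) (λ.λ.1 0)
  step 5: (λ.λ.1 0) (λ.λ.1 0)
  step 6: λ.(λ.λ.1 0) 0
  step 7: λ.λ.1 0

Answer: normal form = λ.λ.1 0  (in 7 steps)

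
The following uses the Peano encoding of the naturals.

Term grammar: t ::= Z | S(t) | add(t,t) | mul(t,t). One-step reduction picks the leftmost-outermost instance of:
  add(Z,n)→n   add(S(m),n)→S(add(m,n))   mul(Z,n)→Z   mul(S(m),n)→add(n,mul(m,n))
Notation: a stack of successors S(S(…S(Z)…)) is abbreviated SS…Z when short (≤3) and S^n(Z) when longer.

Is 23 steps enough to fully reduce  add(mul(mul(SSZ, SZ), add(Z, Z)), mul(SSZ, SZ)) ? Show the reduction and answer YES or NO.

  start: add(mul(mul(SSZ, SZ), add(Z, Z)), mul(SSZ, SZ))
  [1] add(mul(add(SZ, mul(SZ, SZ)), add(Z, Z)), mul(SSZ, SZ))
  [2] add(mul(S(add(Z, mul(SZ, SZ))), add(Z, Z)), mul(SSZ, SZ))
  [3] add(add(add(Z, Z), mul(add(Z, mul(SZ, SZ)), add(Z, Z))), mul(SSZ, SZ))
  [4] add(add(Z, mul(add(Z, mul(SZ, SZ)), add(Z, Z))), mul(SSZ, SZ))
  [5] add(mul(add(Z, mul(SZ, SZ)), add(Z, Z)), mul(SSZ, SZ))
  [6] add(mul(mul(SZ, SZ), add(Z, Z)), mul(SSZ, SZ))
  [7] add(mul(add(SZ, mul(Z, SZ)), add(Z, Z)), mul(SSZ, SZ))
  [8] add(mul(S(add(Z, mul(Z, SZ))), add(Z, Z)), mul(SSZ, SZ))
  [9] add(add(add(Z, Z), mul(add(Z, mul(Z, SZ)), add(Z, Z))), mul(SSZ, SZ))
  [10] add(add(Z, mul(add(Z, mul(Z, SZ)), add(Z, Z))), mul(SSZ, SZ))
  [11] add(mul(add(Z, mul(Z, SZ)), add(Z, Z)), mul(SSZ, SZ))
  [12] add(mul(mul(Z, SZ), add(Z, Z)), mul(SSZ, SZ))
  [13] add(mul(Z, add(Z, Z)), mul(SSZ, SZ))
  [14] add(Z, mul(SSZ, SZ))
  [15] mul(SSZ, SZ)
  [16] add(SZ, mul(SZ, SZ))
  [17] S(add(Z, mul(SZ, SZ)))
  [18] S(mul(SZ, SZ))
  [19] S(add(SZ, mul(Z, SZ)))
  [20] S(S(add(Z, mul(Z, SZ))))
  [21] S(S(mul(Z, SZ)))
  [22] SSZ

Answer: YES — reaches normal form SSZ in 22 ≤ 23 steps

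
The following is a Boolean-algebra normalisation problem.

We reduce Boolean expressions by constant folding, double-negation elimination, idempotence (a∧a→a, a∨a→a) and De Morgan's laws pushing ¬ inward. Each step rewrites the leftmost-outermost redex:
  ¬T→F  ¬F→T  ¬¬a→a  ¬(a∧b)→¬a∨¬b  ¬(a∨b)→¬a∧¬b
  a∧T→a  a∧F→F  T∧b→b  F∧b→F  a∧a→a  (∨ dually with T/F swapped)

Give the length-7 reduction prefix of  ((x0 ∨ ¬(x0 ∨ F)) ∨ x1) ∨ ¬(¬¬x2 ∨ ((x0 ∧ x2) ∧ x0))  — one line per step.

  start: ((x0 ∨ ¬(x0 ∨ F)) ∨ x1) ∨ ¬(¬¬x2 ∨ ((x0 ∧ x2) ∧ x0))
  [1] ((x0 ∨ (¬x0 ∧ ¬F)) ∨ x1) ∨ ¬(¬¬x2 ∨ ((x0 ∧ x2) ∧ x0))
  [2] ((x0 ∨ (¬x0 ∧ T)) ∨ x1) ∨ ¬(¬¬x2 ∨ ((x0 ∧ x2) ∧ x0))
  [3] ((x0 ∨ ¬x0) ∨ x1) ∨ ¬(¬¬x2 ∨ ((x0 ∧ x2) ∧ x0))
  [4] ((x0 ∨ ¬x0) ∨ x1) ∨ (¬¬¬x2 ∧ ¬((x0 ∧ x2) ∧ x0))
  [5] ((x0 ∨ ¬x0) ∨ x1) ∨ (¬x2 ∧ ¬((x0 ∧ x2) ∧ x0))
  [6] ((x0 ∨ ¬x0) ∨ x1) ∨ (¬x2 ∧ (¬(x0 ∧ x2) ∨ ¬x0))
  [7] ((x0 ∨ ¬x0) ∨ x1) ∨ (¬x2 ∧ ((¬x0 ∨ ¬x2) ∨ ¬x0))

Answer: after 7 steps: ((x0 ∨ ¬x0) ∨ x1) ∨ (¬x2 ∧ ((¬x0 ∨ ¬x2) ∨ ¬x0))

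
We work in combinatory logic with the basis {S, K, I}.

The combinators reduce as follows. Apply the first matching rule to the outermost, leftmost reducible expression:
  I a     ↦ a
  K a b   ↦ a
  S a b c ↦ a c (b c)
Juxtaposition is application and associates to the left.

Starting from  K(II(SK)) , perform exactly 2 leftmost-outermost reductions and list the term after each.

Answer: after 2 steps: K(SK)

Derivation:
  start: K(II(SK))
  [1] K(I(SK))
  [2] K(SK)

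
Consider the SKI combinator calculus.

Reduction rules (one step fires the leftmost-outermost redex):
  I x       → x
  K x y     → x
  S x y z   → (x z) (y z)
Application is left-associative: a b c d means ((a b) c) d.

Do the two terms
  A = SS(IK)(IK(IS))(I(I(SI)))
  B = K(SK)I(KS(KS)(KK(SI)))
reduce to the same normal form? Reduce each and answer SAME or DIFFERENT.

Answer: DIFFERENT — A ⇓ S(KS), B ⇓ SK(SK)

Derivation:
Term A:
  start: SS(IK)(IK(IS))(I(I(SI)))
  →1  S(IK(IS))(IK(IK(IS)))(I(I(SI)))
  →2  IK(IS)(I(I(SI)))(IK(IK(IS))(I(I(SI))))
  →3  K(IS)(I(I(SI)))(IK(IK(IS))(I(I(SI))))
  →4  IS(IK(IK(IS))(I(I(SI))))
  →5  S(IK(IK(IS))(I(I(SI))))
  →6  S(K(IK(IS))(I(I(SI))))
  →7  S(IK(IS))
  →8  S(K(IS))
  →9  S(KS)

Term B:
  start: K(SK)I(KS(KS)(KK(SI)))
  →1  SK(KS(KS)(KK(SI)))
  →2  SK(S(KK(SI)))
  →3  SK(SK)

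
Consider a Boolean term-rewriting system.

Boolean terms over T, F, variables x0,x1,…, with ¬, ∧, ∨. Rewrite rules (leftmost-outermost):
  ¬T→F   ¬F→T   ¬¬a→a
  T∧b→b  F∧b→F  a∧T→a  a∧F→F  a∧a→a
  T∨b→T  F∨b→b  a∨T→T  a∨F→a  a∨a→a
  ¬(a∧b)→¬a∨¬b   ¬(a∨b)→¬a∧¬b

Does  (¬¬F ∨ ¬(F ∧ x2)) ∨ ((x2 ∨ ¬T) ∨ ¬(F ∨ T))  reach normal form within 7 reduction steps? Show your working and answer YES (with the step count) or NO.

Answer: YES — reaches normal form T in 6 ≤ 7 steps

Working:
  start: (¬¬F ∨ ¬(F ∧ x2)) ∨ ((x2 ∨ ¬T) ∨ ¬(F ∨ T))
  [1] (F ∨ ¬(F ∧ x2)) ∨ ((x2 ∨ ¬T) ∨ ¬(F ∨ T))
  [2] ¬(F ∧ x2) ∨ ((x2 ∨ ¬T) ∨ ¬(F ∨ T))
  [3] (¬F ∨ ¬x2) ∨ ((x2 ∨ ¬T) ∨ ¬(F ∨ T))
  [4] (T ∨ ¬x2) ∨ ((x2 ∨ ¬T) ∨ ¬(F ∨ T))
  [5] T ∨ ((x2 ∨ ¬T) ∨ ¬(F ∨ T))
  [6] T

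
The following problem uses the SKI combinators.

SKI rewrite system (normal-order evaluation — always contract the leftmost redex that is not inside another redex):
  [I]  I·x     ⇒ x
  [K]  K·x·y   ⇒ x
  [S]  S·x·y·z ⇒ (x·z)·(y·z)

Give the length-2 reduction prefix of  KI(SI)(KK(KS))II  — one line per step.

  start: KI(SI)(KK(KS))II
  →1  I(KK(KS))II
  →2  KK(KS)II

Answer: after 2 steps: KK(KS)II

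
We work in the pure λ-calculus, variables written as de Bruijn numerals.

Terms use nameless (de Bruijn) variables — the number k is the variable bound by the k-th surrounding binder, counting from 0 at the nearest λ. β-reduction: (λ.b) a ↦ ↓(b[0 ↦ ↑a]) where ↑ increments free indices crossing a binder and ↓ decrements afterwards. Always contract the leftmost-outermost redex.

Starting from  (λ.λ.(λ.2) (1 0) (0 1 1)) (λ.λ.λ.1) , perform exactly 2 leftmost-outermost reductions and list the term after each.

Answer: after 2 steps: λ.(λ.λ.λ.1) (0 (λ.λ.λ.1) (λ.λ.λ.1))

Working:
  start: (λ.λ.(λ.2) (1 0) (0 1 1)) (λ.λ.λ.1)
  →1  λ.(λ.λ.λ.λ.1) ((λ.λ.λ.1) 0) (0 (λ.λ.λ.1) (λ.λ.λ.1))
  →2  λ.(λ.λ.λ.1) (0 (λ.λ.λ.1) (λ.λ.λ.1))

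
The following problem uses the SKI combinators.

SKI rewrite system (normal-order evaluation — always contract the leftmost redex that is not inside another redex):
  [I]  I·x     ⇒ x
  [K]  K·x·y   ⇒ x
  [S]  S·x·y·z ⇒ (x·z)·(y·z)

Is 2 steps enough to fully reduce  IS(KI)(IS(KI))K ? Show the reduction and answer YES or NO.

Answer: NO — after 2 steps the term is KIK(IS(KI)K), not yet normal

Derivation:
  start: IS(KI)(IS(KI))K
  →1  S(KI)(IS(KI))K
  →2  KIK(IS(KI)K)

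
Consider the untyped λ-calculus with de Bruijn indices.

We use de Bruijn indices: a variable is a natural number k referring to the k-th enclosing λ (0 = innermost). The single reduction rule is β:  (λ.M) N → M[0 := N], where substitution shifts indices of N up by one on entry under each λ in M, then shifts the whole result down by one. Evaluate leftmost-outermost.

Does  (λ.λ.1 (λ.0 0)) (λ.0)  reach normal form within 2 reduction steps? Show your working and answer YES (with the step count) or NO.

Answer: YES — reaches normal form λ.λ.0 0 in 2 ≤ 2 steps

Derivation:
  start: (λ.λ.1 (λ.0 0)) (λ.0)
  [1] λ.(λ.0) (λ.0 0)
  [2] λ.λ.0 0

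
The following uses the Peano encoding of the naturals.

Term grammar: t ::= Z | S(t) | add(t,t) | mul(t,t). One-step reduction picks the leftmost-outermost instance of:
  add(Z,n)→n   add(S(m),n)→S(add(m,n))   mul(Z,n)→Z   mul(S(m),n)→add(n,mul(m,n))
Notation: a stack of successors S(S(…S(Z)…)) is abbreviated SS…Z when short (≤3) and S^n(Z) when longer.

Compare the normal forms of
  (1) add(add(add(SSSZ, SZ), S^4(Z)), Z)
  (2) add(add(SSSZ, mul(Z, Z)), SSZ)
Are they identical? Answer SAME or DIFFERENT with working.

Answer: DIFFERENT — A ⇓ S^8(Z), B ⇓ S^5(Z)

Reduction:
Term A:
  start: add(add(add(SSSZ, SZ), S^4(Z)), Z)
  [1] add(add(S(add(SSZ, SZ)), S^4(Z)), Z)
  [2] add(S(add(add(SSZ, SZ), S^4(Z))), Z)
  [3] S(add(add(add(SSZ, SZ), S^4(Z)), Z))
  [4] S(add(add(S(add(SZ, SZ)), S^4(Z)), Z))
  [5] S(add(S(add(add(SZ, SZ), S^4(Z))), Z))
  [6] S(S(add(add(add(SZ, SZ), S^4(Z)), Z)))
  [7] S(S(add(add(S(add(Z, SZ)), S^4(Z)), Z)))
  [8] S(S(add(S(add(add(Z, SZ), S^4(Z))), Z)))
  [9] S(S(S(add(add(add(Z, SZ), S^4(Z)), Z))))
  [10] S(S(S(add(add(SZ, S^4(Z)), Z))))
  [11] S(S(S(add(S(add(Z, S^4(Z))), Z))))
  [12] S(S(S(S(add(add(Z, S^4(Z)), Z)))))
  [13] S(S(S(S(add(S^4(Z), Z)))))
  [14] S(S(S(S(S(add(SSSZ, Z))))))
  [15] S(S(S(S(S(S(add(SSZ, Z)))))))
  [16] S(S(S(S(S(S(S(add(SZ, Z))))))))
  [17] S(S(S(S(S(S(S(S(add(Z, Z)))))))))
  [18] S^8(Z)

Term B:
  start: add(add(SSSZ, mul(Z, Z)), SSZ)
  [1] add(S(add(SSZ, mul(Z, Z))), SSZ)
  [2] S(add(add(SSZ, mul(Z, Z)), SSZ))
  [3] S(add(S(add(SZ, mul(Z, Z))), SSZ))
  [4] S(S(add(add(SZ, mul(Z, Z)), SSZ)))
  [5] S(S(add(S(add(Z, mul(Z, Z))), SSZ)))
  [6] S(S(S(add(add(Z, mul(Z, Z)), SSZ))))
  [7] S(S(S(add(mul(Z, Z), SSZ))))
  [8] S(S(S(add(Z, SSZ))))
  [9] S^5(Z)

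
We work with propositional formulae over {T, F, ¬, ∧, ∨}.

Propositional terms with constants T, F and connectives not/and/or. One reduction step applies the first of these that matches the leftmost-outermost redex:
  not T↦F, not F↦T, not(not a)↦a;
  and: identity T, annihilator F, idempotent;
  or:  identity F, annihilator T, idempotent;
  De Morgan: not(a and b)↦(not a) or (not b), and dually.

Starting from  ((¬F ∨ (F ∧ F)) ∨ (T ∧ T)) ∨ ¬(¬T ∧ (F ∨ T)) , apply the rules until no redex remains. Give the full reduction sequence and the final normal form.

Answer: normal form = T  (in 4 steps)

Working:
  start: ((¬F ∨ (F ∧ F)) ∨ (T ∧ T)) ∨ ¬(¬T ∧ (F ∨ T))
  [1] ((T ∨ (F ∧ F)) ∨ (T ∧ T)) ∨ ¬(¬T ∧ (F ∨ T))
  [2] (T ∨ (T ∧ T)) ∨ ¬(¬T ∧ (F ∨ T))
  [3] T ∨ ¬(¬T ∧ (F ∨ T))
  [4] T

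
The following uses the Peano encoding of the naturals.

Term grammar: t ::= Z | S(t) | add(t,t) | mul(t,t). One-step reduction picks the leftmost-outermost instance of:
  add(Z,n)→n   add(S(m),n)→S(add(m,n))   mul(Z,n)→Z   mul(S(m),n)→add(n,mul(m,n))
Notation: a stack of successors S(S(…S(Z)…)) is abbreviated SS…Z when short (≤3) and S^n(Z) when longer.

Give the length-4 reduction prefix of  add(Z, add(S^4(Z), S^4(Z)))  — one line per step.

Answer: after 4 steps: S(S(S(add(SZ, S^4(Z)))))

Working:
  start: add(Z, add(S^4(Z), S^4(Z)))
  →1  add(S^4(Z), S^4(Z))
  →2  S(add(SSSZ, S^4(Z)))
  →3  S(S(add(SSZ, S^4(Z))))
  →4  S(S(S(add(SZ, S^4(Z)))))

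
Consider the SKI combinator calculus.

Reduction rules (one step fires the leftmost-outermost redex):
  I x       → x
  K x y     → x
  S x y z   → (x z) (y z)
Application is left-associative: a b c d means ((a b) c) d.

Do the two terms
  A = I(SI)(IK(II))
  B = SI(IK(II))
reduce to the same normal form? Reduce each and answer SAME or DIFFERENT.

Term A:
  start: I(SI)(IK(II))
  [1] SI(IK(II))
  [2] SI(K(II))
  [3] SI(KI)

Term B:
  start: SI(IK(II))
  [1] SI(K(II))
  [2] SI(KI)

Answer: SAME — A ⇓ SI(KI), B ⇓ SI(KI)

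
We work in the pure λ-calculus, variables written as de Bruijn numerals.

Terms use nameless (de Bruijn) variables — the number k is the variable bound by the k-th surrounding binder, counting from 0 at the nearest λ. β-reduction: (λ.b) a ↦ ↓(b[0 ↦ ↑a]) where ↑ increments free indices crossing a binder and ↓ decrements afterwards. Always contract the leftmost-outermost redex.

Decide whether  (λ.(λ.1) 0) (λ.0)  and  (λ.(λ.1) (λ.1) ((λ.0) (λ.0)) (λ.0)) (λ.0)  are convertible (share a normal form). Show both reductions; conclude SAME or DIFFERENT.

Answer: SAME — A ⇓ λ.0, B ⇓ λ.0

Working:
Term A:
  start: (λ.(λ.1) 0) (λ.0)
  [1] (λ.λ.0) (λ.0)
  [2] λ.0

Term B:
  start: (λ.(λ.1) (λ.1) ((λ.0) (λ.0)) (λ.0)) (λ.0)
  [1] (λ.λ.0) (λ.λ.0) ((λ.0) (λ.0)) (λ.0)
  [2] (λ.0) ((λ.0) (λ.0)) (λ.0)
  [3] (λ.0) (λ.0) (λ.0)
  [4] (λ.0) (λ.0)
  [5] λ.0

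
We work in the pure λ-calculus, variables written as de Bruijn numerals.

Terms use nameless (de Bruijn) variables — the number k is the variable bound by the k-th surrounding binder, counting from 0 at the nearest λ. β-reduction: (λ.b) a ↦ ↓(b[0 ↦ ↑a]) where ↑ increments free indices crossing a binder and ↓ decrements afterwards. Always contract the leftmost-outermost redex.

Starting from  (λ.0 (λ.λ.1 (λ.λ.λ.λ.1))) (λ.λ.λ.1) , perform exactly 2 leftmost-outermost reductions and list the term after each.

Answer: after 2 steps: λ.λ.1

Working:
  start: (λ.0 (λ.λ.1 (λ.λ.λ.λ.1))) (λ.λ.λ.1)
  [1] (λ.λ.λ.1) (λ.λ.1 (λ.λ.λ.λ.1))
  [2] λ.λ.1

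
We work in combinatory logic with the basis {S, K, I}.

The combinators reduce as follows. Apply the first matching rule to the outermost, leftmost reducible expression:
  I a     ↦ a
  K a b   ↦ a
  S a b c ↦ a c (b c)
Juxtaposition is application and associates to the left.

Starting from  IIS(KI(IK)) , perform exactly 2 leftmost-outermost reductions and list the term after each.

Answer: after 2 steps: S(KI(IK))

Working:
  start: IIS(KI(IK))
  [1] IS(KI(IK))
  [2] S(KI(IK))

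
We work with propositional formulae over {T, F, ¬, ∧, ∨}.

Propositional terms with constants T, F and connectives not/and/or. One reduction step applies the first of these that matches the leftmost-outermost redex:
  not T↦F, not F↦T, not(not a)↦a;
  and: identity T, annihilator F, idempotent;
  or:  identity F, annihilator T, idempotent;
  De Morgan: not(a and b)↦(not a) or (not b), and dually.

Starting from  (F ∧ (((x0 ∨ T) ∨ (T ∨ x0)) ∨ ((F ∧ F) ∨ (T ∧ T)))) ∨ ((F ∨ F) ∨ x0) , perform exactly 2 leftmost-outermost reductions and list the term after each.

  start: (F ∧ (((x0 ∨ T) ∨ (T ∨ x0)) ∨ ((F ∧ F) ∨ (T ∧ T)))) ∨ ((F ∨ F) ∨ x0)
  [1] F ∨ ((F ∨ F) ∨ x0)
  [2] (F ∨ F) ∨ x0

Answer: after 2 steps: (F ∨ F) ∨ x0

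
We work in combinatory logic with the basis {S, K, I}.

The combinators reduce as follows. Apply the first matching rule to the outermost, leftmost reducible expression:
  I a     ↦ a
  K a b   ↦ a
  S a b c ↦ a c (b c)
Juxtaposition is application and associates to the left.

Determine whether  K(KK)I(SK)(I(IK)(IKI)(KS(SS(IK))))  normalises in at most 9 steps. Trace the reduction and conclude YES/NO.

  start: K(KK)I(SK)(I(IK)(IKI)(KS(SS(IK))))
  [1] KK(SK)(I(IK)(IKI)(KS(SS(IK))))
  [2] K(I(IK)(IKI)(KS(SS(IK))))
  [3] K(IK(IKI)(KS(SS(IK))))
  [4] K(K(IKI)(KS(SS(IK))))
  [5] K(IKI)
  [6] K(KI)

Answer: YES — reaches normal form K(KI) in 6 ≤ 9 steps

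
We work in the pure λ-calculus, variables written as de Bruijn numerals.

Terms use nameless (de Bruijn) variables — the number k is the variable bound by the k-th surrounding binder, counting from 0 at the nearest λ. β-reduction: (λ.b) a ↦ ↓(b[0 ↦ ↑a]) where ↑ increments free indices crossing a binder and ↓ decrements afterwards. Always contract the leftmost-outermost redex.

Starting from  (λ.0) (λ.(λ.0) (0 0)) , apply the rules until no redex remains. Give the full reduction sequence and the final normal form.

  start: (λ.0) (λ.(λ.0) (0 0))
  →1  λ.(λ.0) (0 0)
  →2  λ.0 0

Answer: normal form = λ.0 0  (in 2 steps)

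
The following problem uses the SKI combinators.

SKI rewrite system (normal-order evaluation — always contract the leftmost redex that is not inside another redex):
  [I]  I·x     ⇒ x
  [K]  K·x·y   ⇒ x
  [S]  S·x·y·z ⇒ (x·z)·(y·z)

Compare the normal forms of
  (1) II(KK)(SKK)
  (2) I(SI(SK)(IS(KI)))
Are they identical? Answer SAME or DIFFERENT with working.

Answer: DIFFERENT — A ⇓ K, B ⇓ S(KI)(SK(S(KI)))

Working:
Term A:
  start: II(KK)(SKK)
  step 1: I(KK)(SKK)
  step 2: KK(SKK)
  step 3: K

Term B:
  start: I(SI(SK)(IS(KI)))
  step 1: SI(SK)(IS(KI))
  step 2: I(IS(KI))(SK(IS(KI)))
  step 3: IS(KI)(SK(IS(KI)))
  step 4: S(KI)(SK(IS(KI)))
  step 5: S(KI)(SK(S(KI)))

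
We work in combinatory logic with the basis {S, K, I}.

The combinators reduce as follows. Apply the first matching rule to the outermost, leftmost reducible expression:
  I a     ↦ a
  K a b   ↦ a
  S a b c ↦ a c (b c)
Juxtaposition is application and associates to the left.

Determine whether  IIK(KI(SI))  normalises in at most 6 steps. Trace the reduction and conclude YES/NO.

Answer: YES — reaches normal form KI in 3 ≤ 6 steps

Reduction:
  start: IIK(KI(SI))
  step 1: IK(KI(SI))
  step 2: K(KI(SI))
  step 3: KI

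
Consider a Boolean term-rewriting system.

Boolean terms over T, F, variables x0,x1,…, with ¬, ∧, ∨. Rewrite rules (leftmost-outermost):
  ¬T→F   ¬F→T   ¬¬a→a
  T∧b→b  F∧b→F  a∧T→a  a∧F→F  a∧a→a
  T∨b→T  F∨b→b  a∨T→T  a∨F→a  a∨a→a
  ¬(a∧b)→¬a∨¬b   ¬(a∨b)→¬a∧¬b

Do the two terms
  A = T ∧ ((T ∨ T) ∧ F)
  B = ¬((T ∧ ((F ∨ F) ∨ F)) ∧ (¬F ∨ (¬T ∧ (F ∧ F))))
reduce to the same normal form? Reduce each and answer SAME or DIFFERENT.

Term A:
  start: T ∧ ((T ∨ T) ∧ F)
  →1  (T ∨ T) ∧ F
  →2  F

Term B:
  start: ¬((T ∧ ((F ∨ F) ∨ F)) ∧ (¬F ∨ (¬T ∧ (F ∧ F))))
  →1  ¬(T ∧ ((F ∨ F) ∨ F)) ∨ ¬(¬F ∨ (¬T ∧ (F ∧ F)))
  →2  (¬T ∨ ¬((F ∨ F) ∨ F)) ∨ ¬(¬F ∨ (¬T ∧ (F ∧ F)))
  →3  (F ∨ ¬((F ∨ F) ∨ F)) ∨ ¬(¬F ∨ (¬T ∧ (F ∧ F)))
  →4  ¬((F ∨ F) ∨ F) ∨ ¬(¬F ∨ (¬T ∧ (F ∧ F)))
  →5  (¬(F ∨ F) ∧ ¬F) ∨ ¬(¬F ∨ (¬T ∧ (F ∧ F)))
  →6  ((¬F ∧ ¬F) ∧ ¬F) ∨ ¬(¬F ∨ (¬T ∧ (F ∧ F)))
  →7  (¬F ∧ ¬F) ∨ ¬(¬F ∨ (¬T ∧ (F ∧ F)))
  →8  ¬F ∨ ¬(¬F ∨ (¬T ∧ (F ∧ F)))
  →9  T ∨ ¬(¬F ∨ (¬T ∧ (F ∧ F)))
  →10  T

Answer: DIFFERENT — A ⇓ F, B ⇓ T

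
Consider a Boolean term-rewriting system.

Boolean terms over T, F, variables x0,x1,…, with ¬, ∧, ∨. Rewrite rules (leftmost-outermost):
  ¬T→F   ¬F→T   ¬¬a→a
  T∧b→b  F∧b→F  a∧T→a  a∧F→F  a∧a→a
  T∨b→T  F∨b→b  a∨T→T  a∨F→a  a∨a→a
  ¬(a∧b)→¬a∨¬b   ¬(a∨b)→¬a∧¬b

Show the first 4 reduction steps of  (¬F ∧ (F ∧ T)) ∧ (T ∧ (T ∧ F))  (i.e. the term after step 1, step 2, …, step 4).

  start: (¬F ∧ (F ∧ T)) ∧ (T ∧ (T ∧ F))
  [1] (T ∧ (F ∧ T)) ∧ (T ∧ (T ∧ F))
  [2] (F ∧ T) ∧ (T ∧ (T ∧ F))
  [3] F ∧ (T ∧ (T ∧ F))
  [4] F

Answer: after 4 steps: F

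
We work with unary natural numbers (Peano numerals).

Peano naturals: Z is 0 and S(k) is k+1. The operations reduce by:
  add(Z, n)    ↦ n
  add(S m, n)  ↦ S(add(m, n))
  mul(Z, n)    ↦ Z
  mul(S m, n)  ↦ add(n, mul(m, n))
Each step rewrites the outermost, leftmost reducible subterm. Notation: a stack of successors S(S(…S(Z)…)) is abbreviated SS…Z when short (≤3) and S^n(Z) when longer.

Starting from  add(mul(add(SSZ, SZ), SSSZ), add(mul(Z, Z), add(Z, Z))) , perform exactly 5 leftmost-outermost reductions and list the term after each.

  start: add(mul(add(SSZ, SZ), SSSZ), add(mul(Z, Z), add(Z, Z)))
  step 1: add(mul(S(add(SZ, SZ)), SSSZ), add(mul(Z, Z), add(Z, Z)))
  step 2: add(add(SSSZ, mul(add(SZ, SZ), SSSZ)), add(mul(Z, Z), add(Z, Z)))
  step 3: add(S(add(SSZ, mul(add(SZ, SZ), SSSZ))), add(mul(Z, Z), add(Z, Z)))
  step 4: S(add(add(SSZ, mul(add(SZ, SZ), SSSZ)), add(mul(Z, Z), add(Z, Z))))
  step 5: S(add(S(add(SZ, mul(add(SZ, SZ), SSSZ))), add(mul(Z, Z), add(Z, Z))))

Answer: after 5 steps: S(add(S(add(SZ, mul(add(SZ, SZ), SSSZ))), add(mul(Z, Z), add(Z, Z))))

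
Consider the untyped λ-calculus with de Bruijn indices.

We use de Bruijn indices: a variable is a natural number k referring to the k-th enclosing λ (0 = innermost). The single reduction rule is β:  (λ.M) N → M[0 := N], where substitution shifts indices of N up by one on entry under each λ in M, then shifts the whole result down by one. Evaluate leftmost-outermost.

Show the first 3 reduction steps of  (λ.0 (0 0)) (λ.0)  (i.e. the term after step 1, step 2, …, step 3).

  start: (λ.0 (0 0)) (λ.0)
  [1] (λ.0) ((λ.0) (λ.0))
  [2] (λ.0) (λ.0)
  [3] λ.0

Answer: after 3 steps: λ.0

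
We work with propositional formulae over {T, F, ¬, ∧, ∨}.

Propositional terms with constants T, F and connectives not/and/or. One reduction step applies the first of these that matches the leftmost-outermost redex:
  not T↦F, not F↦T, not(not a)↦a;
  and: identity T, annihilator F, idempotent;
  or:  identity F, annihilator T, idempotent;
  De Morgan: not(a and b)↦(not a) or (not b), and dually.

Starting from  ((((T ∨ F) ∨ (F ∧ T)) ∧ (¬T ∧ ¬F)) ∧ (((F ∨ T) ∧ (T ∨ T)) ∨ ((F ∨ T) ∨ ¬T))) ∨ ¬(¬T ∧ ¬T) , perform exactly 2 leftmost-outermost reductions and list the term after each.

Answer: after 2 steps: ((T ∧ (¬T ∧ ¬F)) ∧ (((F ∨ T) ∧ (T ∨ T)) ∨ ((F ∨ T) ∨ ¬T))) ∨ ¬(¬T ∧ ¬T)

Working:
  start: ((((T ∨ F) ∨ (F ∧ T)) ∧ (¬T ∧ ¬F)) ∧ (((F ∨ T) ∧ (T ∨ T)) ∨ ((F ∨ T) ∨ ¬T))) ∨ ¬(¬T ∧ ¬T)
  step 1: (((T ∨ (F ∧ T)) ∧ (¬T ∧ ¬F)) ∧ (((F ∨ T) ∧ (T ∨ T)) ∨ ((F ∨ T) ∨ ¬T))) ∨ ¬(¬T ∧ ¬T)
  step 2: ((T ∧ (¬T ∧ ¬F)) ∧ (((F ∨ T) ∧ (T ∨ T)) ∨ ((F ∨ T) ∨ ¬T))) ∨ ¬(¬T ∧ ¬T)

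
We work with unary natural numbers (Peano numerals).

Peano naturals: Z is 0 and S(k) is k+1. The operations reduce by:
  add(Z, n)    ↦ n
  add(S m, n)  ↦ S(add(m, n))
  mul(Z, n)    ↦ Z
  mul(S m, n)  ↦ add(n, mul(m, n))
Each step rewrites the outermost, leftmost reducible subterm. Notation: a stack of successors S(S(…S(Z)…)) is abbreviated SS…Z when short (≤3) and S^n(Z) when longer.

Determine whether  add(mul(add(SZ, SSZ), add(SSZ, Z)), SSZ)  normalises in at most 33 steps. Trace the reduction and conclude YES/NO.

  start: add(mul(add(SZ, SSZ), add(SSZ, Z)), SSZ)
  [1] add(mul(S(add(Z, SSZ)), add(SSZ, Z)), SSZ)
  [2] add(add(add(SSZ, Z), mul(add(Z, SSZ), add(SSZ, Z))), SSZ)
  [3] add(add(S(add(SZ, Z)), mul(add(Z, SSZ), add(SSZ, Z))), SSZ)
  [4] add(S(add(add(SZ, Z), mul(add(Z, SSZ), add(SSZ, Z)))), SSZ)
  [5] S(add(add(add(SZ, Z), mul(add(Z, SSZ), add(SSZ, Z))), SSZ))
  [6] S(add(add(S(add(Z, Z)), mul(add(Z, SSZ), add(SSZ, Z))), SSZ))
  [7] S(add(S(add(add(Z, Z), mul(add(Z, SSZ), add(SSZ, Z)))), SSZ))
  [8] S(S(add(add(add(Z, Z), mul(add(Z, SSZ), add(SSZ, Z))), SSZ)))
  [9] S(S(add(add(Z, mul(add(Z, SSZ), add(SSZ, Z))), SSZ)))
  [10] S(S(add(mul(add(Z, SSZ), add(SSZ, Z)), SSZ)))
  [11] S(S(add(mul(SSZ, add(SSZ, Z)), SSZ)))
  [12] S(S(add(add(add(SSZ, Z), mul(SZ, add(SSZ, Z))), SSZ)))
  [13] S(S(add(add(S(add(SZ, Z)), mul(SZ, add(SSZ, Z))), SSZ)))
  [14] S(S(add(S(add(add(SZ, Z), mul(SZ, add(SSZ, Z)))), SSZ)))
  [15] S(S(S(add(add(add(SZ, Z), mul(SZ, add(SSZ, Z))), SSZ))))
  [16] S(S(S(add(add(S(add(Z, Z)), mul(SZ, add(SSZ, Z))), SSZ))))
  [17] S(S(S(add(S(add(add(Z, Z), mul(SZ, add(SSZ, Z)))), SSZ))))
  [18] S(S(S(S(add(add(add(Z, Z), mul(SZ, add(SSZ, Z))), SSZ)))))
  [19] S(S(S(S(add(add(Z, mul(SZ, add(SSZ, Z))), SSZ)))))
  [20] S(S(S(S(add(mul(SZ, add(SSZ, Z)), SSZ)))))
  [21] S(S(S(S(add(add(add(SSZ, Z), mul(Z, add(SSZ, Z))), SSZ)))))
  [22] S(S(S(S(add(add(S(add(SZ, Z)), mul(Z, add(SSZ, Z))), SSZ)))))
  [23] S(S(S(S(add(S(add(add(SZ, Z), mul(Z, add(SSZ, Z)))), SSZ)))))
  [24] S(S(S(S(S(add(add(add(SZ, Z), mul(Z, add(SSZ, Z))), SSZ))))))
  [25] S(S(S(S(S(add(add(S(add(Z, Z)), mul(Z, add(SSZ, Z))), SSZ))))))
  [26] S(S(S(S(S(add(S(add(add(Z, Z), mul(Z, add(SSZ, Z)))), SSZ))))))
  [27] S(S(S(S(S(S(add(add(add(Z, Z), mul(Z, add(SSZ, Z))), SSZ)))))))
  [28] S(S(S(S(S(S(add(add(Z, mul(Z, add(SSZ, Z))), SSZ)))))))
  [29] S(S(S(S(S(S(add(mul(Z, add(SSZ, Z)), SSZ)))))))
  [30] S(S(S(S(S(S(add(Z, SSZ)))))))
  [31] S^8(Z)

Answer: YES — reaches normal form S^8(Z) in 31 ≤ 33 steps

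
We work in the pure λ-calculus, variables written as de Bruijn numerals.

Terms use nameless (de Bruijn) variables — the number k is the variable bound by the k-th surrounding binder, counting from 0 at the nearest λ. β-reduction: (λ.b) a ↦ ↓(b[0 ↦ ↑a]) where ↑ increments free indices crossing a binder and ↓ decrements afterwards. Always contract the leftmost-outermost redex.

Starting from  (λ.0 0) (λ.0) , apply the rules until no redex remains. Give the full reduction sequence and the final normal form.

Answer: normal form = λ.0  (in 2 steps)

Reduction:
  start: (λ.0 0) (λ.0)
  [1] (λ.0) (λ.0)
  [2] λ.0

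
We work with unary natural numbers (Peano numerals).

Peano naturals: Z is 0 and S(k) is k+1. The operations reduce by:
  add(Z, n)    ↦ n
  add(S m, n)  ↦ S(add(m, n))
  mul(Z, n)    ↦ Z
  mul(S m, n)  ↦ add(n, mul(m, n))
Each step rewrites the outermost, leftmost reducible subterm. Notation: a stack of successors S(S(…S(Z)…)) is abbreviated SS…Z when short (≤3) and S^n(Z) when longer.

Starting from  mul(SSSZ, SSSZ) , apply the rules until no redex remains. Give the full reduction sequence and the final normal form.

Answer: normal form = S^9(Z)  (in 16 steps)

Reduction:
  start: mul(SSSZ, SSSZ)
  [1] add(SSSZ, mul(SSZ, SSSZ))
  [2] S(add(SSZ, mul(SSZ, SSSZ)))
  [3] S(S(add(SZ, mul(SSZ, SSSZ))))
  [4] S(S(S(add(Z, mul(SSZ, SSSZ)))))
  [5] S(S(S(mul(SSZ, SSSZ))))
  [6] S(S(S(add(SSSZ, mul(SZ, SSSZ)))))
  [7] S(S(S(S(add(SSZ, mul(SZ, SSSZ))))))
  [8] S(S(S(S(S(add(SZ, mul(SZ, SSSZ)))))))
  [9] S(S(S(S(S(S(add(Z, mul(SZ, SSSZ))))))))
  [10] S(S(S(S(S(S(mul(SZ, SSSZ)))))))
  [11] S(S(S(S(S(S(add(SSSZ, mul(Z, SSSZ))))))))
  [12] S(S(S(S(S(S(S(add(SSZ, mul(Z, SSSZ)))))))))
  [13] S(S(S(S(S(S(S(S(add(SZ, mul(Z, SSSZ))))))))))
  [14] S(S(S(S(S(S(S(S(S(add(Z, mul(Z, SSSZ)))))))))))
  [15] S(S(S(S(S(S(S(S(S(mul(Z, SSSZ))))))))))
  [16] S^9(Z)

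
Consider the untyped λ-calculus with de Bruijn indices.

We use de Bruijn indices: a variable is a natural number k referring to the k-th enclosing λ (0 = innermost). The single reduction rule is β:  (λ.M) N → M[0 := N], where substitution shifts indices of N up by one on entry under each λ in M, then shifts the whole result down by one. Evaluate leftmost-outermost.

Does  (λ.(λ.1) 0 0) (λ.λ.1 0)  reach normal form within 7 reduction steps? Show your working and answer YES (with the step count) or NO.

  start: (λ.(λ.1) 0 0) (λ.λ.1 0)
  step 1: (λ.λ.λ.1 0) (λ.λ.1 0) (λ.λ.1 0)
  step 2: (λ.λ.1 0) (λ.λ.1 0)
  step 3: λ.(λ.λ.1 0) 0
  step 4: λ.λ.1 0

Answer: YES — reaches normal form λ.λ.1 0 in 4 ≤ 7 steps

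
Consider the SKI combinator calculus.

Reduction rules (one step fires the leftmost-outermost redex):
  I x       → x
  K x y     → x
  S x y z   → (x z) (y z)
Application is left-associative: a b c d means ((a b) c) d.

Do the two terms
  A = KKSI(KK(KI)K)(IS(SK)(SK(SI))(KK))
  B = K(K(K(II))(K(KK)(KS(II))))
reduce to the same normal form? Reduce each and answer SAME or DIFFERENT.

Answer: DIFFERENT — A ⇓ KK, B ⇓ K(KI)

Reduction:
Term A:
  start: KKSI(KK(KI)K)(IS(SK)(SK(SI))(KK))
  →1  KI(KK(KI)K)(IS(SK)(SK(SI))(KK))
  →2  I(IS(SK)(SK(SI))(KK))
  →3  IS(SK)(SK(SI))(KK)
  →4  S(SK)(SK(SI))(KK)
  →5  SK(KK)(SK(SI)(KK))
  →6  K(SK(SI)(KK))(KK(SK(SI)(KK)))
  →7  SK(SI)(KK)
  →8  K(KK)(SI(KK))
  →9  KK

Term B:
  start: K(K(K(II))(K(KK)(KS(II))))
  →1  K(K(II))
  →2  K(KI)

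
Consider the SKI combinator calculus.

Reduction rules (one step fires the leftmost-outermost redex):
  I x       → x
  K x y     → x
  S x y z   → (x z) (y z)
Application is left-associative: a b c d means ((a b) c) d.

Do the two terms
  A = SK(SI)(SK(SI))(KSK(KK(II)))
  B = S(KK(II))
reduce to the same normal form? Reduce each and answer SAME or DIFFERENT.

Term A:
  start: SK(SI)(SK(SI))(KSK(KK(II)))
  step 1: K(SK(SI))(SI(SK(SI)))(KSK(KK(II)))
  step 2: SK(SI)(KSK(KK(II)))
  step 3: K(KSK(KK(II)))(SI(KSK(KK(II))))
  step 4: KSK(KK(II))
  step 5: S(KK(II))
  step 6: SK

Term B:
  start: S(KK(II))
  step 1: SK

Answer: SAME — A ⇓ SK, B ⇓ SK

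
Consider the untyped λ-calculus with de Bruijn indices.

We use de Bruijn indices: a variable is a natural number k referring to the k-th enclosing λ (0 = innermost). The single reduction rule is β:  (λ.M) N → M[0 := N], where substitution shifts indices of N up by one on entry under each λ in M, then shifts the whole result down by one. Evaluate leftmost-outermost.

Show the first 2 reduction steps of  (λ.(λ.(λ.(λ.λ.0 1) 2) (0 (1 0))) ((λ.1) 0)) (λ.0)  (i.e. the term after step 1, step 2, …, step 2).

  start: (λ.(λ.(λ.(λ.λ.0 1) 2) (0 (1 0))) ((λ.1) 0)) (λ.0)
  →1  (λ.(λ.(λ.λ.0 1) (λ.0)) (0 ((λ.0) 0))) ((λ.λ.0) (λ.0))
  →2  (λ.(λ.λ.0 1) (λ.0)) ((λ.λ.0) (λ.0) ((λ.0) ((λ.λ.0) (λ.0))))

Answer: after 2 steps: (λ.(λ.λ.0 1) (λ.0)) ((λ.λ.0) (λ.0) ((λ.0) ((λ.λ.0) (λ.0))))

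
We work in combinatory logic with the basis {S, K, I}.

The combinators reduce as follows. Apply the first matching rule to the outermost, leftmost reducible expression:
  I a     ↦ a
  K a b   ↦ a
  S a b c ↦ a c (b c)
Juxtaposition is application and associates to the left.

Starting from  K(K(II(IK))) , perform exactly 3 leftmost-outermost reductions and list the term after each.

Answer: after 3 steps: K(KK)

Derivation:
  start: K(K(II(IK)))
  step 1: K(K(I(IK)))
  step 2: K(K(IK))
  step 3: K(KK)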